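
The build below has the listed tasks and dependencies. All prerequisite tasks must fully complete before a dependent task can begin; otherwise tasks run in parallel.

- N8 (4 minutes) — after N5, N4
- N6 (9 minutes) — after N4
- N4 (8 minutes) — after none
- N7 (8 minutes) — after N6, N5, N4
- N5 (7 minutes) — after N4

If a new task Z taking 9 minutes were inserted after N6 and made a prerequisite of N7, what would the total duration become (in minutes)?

Originally the project takes 25 minutes.
With Z inserted, N7 now waits for max(N6, N5, N4, Z).
New critical path: N4→N6→Z→N7 = 8+9+9+8 = 34 ⇒ 34 minutes.

34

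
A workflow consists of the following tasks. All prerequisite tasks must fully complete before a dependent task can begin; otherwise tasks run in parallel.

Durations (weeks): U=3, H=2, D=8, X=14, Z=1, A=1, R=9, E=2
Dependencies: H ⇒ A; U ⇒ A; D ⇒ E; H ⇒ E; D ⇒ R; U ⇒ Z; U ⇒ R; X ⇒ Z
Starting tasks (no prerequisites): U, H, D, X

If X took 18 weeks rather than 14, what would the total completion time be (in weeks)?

19

As given, the longest chain is D→R = 8+9 = 17, so the finish is 17 weeks.
X is off the critical path — its longest chain is 15 weeks, giving 2 of slack.
New critical path: X→Z = 18+1 = 19 ⇒ 19 weeks.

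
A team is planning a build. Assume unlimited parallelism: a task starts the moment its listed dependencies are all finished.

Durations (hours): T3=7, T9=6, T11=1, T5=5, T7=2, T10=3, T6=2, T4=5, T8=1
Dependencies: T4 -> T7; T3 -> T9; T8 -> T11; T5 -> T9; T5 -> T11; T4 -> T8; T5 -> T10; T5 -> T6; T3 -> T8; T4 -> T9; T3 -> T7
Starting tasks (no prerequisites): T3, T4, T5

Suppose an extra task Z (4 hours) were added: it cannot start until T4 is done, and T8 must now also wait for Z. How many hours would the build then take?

Originally the build takes 13 hours.
With Z inserted, T8 now waits for max(T4, T3, Z).
New critical path: T3→T9 = 7+6 = 13 ⇒ 13 hours.

13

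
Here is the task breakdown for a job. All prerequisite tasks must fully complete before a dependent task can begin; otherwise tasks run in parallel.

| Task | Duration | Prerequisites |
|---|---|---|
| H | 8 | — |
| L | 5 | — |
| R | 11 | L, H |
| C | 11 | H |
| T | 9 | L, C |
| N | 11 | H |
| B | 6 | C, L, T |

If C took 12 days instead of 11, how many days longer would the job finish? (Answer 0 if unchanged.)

1

As given, the longest chain is H→C→T→B = 8+11+9+6 = 34, so the finish is 34 days.
C is on the critical path; changing it to 12 makes that path 35 days.
The critical path is still H→C→T→B; finish is now 35 days.
Change in finish: 35 − 34 = +1 days.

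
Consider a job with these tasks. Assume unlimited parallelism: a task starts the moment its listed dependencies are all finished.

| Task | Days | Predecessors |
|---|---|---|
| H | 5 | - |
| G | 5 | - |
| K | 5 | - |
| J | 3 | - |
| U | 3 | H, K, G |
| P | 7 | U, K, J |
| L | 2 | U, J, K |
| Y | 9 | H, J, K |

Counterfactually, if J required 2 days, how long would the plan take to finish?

15

The binding path is H→U→P = 5+3+7 = 15; finish at 15 days.
J is off the critical path — its longest chain is 12 days, giving 3 of slack.
The critical path is still H→U→P; finish is now 15 days.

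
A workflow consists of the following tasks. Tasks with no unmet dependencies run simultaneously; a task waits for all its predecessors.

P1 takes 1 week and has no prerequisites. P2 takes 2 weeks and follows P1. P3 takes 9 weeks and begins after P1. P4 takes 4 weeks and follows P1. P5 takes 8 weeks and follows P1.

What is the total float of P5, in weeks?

1

The longest chain is P1→P3 = 1+9 = 10; overall finish 10 weeks.
P5 finishes as early as 9 and must finish by 10.
Float = 10 − 9 = 1.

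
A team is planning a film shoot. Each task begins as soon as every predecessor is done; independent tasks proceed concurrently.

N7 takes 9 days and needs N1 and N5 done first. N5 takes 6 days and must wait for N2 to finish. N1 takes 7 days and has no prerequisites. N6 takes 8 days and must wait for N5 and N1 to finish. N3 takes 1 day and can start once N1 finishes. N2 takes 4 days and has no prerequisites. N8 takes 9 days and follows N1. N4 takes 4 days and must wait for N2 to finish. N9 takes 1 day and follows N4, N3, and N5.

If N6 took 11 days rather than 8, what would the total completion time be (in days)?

21

Critical path before the change: N2→N5→N7 = 4+6+9 = 19 giving 19 days.
N6 has 1 day of float (longest path through it is 18).
The binding chain switches to N2→N5→N6 = 4+6+11 = 21; finish 21 days.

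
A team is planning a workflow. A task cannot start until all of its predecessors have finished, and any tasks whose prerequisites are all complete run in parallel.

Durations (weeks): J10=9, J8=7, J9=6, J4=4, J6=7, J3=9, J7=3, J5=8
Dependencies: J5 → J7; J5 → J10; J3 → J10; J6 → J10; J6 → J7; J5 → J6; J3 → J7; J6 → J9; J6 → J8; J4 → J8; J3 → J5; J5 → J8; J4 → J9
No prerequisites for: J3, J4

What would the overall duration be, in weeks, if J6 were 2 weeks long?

The binding path is J3→J5→J6→J10 = 9+8+7+9 = 33; finish at 33 weeks.
Since J6 is critical, the -5 change carries straight to that chain (now 28 weeks).
No other chain overtakes it, so the finish is 28 weeks.

28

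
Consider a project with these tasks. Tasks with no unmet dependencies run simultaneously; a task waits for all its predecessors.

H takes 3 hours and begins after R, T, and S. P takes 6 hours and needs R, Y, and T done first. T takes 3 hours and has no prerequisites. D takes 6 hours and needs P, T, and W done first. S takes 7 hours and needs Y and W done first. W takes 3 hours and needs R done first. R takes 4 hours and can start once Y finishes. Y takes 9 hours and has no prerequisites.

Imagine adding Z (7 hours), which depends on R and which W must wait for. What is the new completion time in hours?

33

Originally the project takes 26 hours.
With Z inserted, W now waits for max(R, Z).
New critical path: Y→R→Z→W→S→H = 9+4+7+3+7+3 = 33 ⇒ 33 hours.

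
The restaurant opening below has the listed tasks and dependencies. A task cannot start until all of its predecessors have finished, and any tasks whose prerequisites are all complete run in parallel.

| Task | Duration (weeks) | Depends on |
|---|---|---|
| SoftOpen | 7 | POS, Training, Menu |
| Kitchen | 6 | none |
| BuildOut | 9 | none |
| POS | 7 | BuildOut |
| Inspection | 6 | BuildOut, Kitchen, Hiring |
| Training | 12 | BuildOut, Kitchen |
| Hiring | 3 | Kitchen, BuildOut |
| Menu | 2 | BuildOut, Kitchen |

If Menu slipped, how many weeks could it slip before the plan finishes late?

10

The longest chain is BuildOut→Training→SoftOpen = 9+12+7 = 28; overall finish 28 weeks.
The longest chain containing Menu totals 18 weeks.
Float = 28 − 18 = 10.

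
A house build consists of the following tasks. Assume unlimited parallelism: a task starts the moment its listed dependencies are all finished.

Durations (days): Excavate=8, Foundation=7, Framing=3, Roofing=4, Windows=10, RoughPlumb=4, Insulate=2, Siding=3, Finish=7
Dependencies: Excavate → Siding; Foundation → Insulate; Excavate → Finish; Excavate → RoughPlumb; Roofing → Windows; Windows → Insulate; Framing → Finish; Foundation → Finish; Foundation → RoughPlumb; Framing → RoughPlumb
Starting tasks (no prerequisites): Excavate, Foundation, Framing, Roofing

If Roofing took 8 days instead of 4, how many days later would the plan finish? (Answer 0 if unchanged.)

Critical path before the change: Roofing→Windows→Insulate = 4+10+2 = 16 giving 16 days.
Roofing is on the critical path; changing it to 8 makes that path 20 days.
The critical path is still Roofing→Windows→Insulate; finish is now 20 days.
Change in finish: 20 − 16 = +4 days.

4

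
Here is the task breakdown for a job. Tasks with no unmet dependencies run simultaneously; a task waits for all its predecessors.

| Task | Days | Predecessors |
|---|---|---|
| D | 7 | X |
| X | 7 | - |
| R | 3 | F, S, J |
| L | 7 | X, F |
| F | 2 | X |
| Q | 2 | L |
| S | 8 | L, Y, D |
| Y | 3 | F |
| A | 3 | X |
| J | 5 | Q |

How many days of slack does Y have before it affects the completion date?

4

The longest chain is X→F→L→S→R = 7+2+7+8+3 = 27; overall finish 27 days.
Y finishes as early as 12 and must finish by 16.
So Y can slip 16 − 12 = 4 days.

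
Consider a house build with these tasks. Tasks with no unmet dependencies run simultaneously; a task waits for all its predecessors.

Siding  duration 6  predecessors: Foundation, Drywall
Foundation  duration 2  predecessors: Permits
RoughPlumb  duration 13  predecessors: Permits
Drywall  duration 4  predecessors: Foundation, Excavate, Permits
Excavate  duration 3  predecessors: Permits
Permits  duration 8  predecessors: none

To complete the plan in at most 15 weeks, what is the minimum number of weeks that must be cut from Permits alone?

6

Current finish: 21 weeks; target: 15.
Permits is on every critical path, so each week cut from Permits cuts the finish by one (this holds down to a finish of 14).
Need 21 − 15 = 6 weeks off Permits → Permits becomes 2 weeks, finish becomes 15.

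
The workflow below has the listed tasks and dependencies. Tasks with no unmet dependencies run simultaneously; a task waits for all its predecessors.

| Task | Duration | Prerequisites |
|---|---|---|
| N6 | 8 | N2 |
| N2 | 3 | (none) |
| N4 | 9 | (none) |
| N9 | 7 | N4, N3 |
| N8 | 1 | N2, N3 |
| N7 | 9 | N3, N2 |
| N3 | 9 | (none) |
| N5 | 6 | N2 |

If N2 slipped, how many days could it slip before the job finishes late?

N3→N7 = 9+9 = 18 sets the makespan at 18 days.
The longest chain containing N2 totals 12 days.
So N2 can slip 9 − 3 = 6 days.

6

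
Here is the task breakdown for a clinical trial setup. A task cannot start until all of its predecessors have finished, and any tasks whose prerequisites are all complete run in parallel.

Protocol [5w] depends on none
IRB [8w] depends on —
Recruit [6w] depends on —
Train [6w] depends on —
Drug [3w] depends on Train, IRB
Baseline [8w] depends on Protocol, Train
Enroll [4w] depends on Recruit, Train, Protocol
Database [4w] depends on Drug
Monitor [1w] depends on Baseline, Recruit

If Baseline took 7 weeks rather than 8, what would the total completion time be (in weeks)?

The binding path is Train→Baseline→Monitor = 6+8+1 = 15; finish at 15 weeks.
Since Baseline is critical, the -1 change carries straight to that chain (now 14 weeks).
Now IRB→Drug→Database = 8+3+4 = 15 is longest, so the finish becomes 15 weeks.

15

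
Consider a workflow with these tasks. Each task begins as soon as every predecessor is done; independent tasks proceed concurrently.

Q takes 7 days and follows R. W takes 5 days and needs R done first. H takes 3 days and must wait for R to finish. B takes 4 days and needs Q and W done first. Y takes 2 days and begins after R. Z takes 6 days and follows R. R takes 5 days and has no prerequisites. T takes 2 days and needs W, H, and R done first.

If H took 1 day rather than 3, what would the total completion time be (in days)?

16

The binding path is R→Q→B = 5+7+4 = 16; finish at 16 days.
H is off the critical path — its longest chain is 10 days, giving 6 of slack.
The critical path is still R→Q→B; finish is now 16 days.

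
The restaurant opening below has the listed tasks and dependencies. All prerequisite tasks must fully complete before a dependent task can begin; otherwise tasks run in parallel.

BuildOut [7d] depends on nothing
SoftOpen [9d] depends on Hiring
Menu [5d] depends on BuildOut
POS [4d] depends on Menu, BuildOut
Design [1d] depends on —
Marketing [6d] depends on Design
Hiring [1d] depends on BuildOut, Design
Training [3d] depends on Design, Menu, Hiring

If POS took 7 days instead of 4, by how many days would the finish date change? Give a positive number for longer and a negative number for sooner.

2

Critical path before the change: BuildOut→Hiring→SoftOpen = 7+1+9 = 17 giving 17 days.
The longest path through POS is only 16 days, so POS has float 1.
The binding chain switches to BuildOut→Menu→POS = 7+5+7 = 19; finish 19 days.
Change in finish: 19 − 17 = +2 days.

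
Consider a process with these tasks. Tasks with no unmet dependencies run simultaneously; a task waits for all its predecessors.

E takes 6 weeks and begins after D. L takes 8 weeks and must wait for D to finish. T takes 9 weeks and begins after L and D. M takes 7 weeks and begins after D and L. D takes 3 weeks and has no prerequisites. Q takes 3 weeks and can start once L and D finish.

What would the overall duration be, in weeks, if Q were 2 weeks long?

20

The binding path is D→L→T = 3+8+9 = 20; finish at 20 weeks.
Q has 6 weeks of float (longest path through it is 14).
The critical path is still D→L→T; finish is now 20 weeks.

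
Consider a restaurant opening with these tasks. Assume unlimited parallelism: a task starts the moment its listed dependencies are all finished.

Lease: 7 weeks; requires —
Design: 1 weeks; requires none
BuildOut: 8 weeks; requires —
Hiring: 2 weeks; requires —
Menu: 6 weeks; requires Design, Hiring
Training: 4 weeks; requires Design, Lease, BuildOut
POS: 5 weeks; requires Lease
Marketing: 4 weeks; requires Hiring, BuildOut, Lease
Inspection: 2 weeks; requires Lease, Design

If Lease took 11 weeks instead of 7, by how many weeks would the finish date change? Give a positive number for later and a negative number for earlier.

4

Actual critical path: Lease→POS = 7+5 = 12 ⇒ 12 weeks.
Since Lease is critical, the +4 change carries straight to that chain (now 16 weeks).
No other chain overtakes it, so the finish is 16 weeks.
Change in finish: 16 − 12 = +4 weeks.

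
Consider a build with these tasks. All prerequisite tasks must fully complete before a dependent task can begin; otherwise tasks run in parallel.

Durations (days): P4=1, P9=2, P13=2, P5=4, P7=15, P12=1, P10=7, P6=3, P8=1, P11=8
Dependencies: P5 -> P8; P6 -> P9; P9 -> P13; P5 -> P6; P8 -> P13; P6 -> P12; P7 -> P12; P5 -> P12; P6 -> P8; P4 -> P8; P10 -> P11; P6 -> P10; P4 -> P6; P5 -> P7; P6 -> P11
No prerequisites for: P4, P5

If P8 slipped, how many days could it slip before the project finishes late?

P5→P6→P10→P11 = 4+3+7+8 = 22 sets the makespan at 22 days.
The longest chain containing P8 totals 10 days.
Float = 22 − 10 = 12.

12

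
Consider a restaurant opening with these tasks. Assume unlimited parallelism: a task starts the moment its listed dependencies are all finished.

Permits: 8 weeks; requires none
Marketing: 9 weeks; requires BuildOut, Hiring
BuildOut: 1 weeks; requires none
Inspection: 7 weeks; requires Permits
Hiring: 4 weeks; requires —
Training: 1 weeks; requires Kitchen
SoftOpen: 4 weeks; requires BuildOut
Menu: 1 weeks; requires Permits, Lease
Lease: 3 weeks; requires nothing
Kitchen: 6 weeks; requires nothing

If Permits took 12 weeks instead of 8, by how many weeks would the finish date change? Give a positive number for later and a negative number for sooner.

Baseline: Permits→Inspection = 8+7 = 15 → 15 weeks.
Since Permits is critical, the +4 change carries straight to that chain (now 19 weeks).
That remains the longest chain; total 19 weeks.
Change in finish: 19 − 15 = +4 weeks.

4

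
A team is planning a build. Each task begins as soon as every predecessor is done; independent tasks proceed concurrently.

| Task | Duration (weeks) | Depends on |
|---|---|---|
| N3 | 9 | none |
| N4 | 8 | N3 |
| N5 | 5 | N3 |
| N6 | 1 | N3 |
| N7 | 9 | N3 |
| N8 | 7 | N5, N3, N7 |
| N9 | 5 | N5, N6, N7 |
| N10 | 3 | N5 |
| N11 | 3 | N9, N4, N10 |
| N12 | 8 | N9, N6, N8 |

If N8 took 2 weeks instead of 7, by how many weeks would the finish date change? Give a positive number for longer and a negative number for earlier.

-2

Actual critical path: N3→N7→N8→N12 = 9+9+7+8 = 33 ⇒ 33 weeks.
N8 is on the critical path; changing it to 2 makes that path 28 weeks.
New critical path: N3→N7→N9→N12 = 9+9+5+8 = 31 ⇒ 31 weeks.
Change in finish: 31 − 33 = -2 weeks.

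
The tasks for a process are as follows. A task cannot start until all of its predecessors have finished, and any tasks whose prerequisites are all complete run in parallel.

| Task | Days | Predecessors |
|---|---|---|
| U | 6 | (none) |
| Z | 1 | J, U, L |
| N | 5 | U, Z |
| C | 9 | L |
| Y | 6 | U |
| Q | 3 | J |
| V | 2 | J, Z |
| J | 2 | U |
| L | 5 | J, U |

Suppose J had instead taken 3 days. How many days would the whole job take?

23

Critical path before the change: U→J→L→C = 6+2+5+9 = 22 giving 22 days.
Since J is critical, the +1 change carries straight to that chain (now 23 days).
That remains the longest chain; total 23 days.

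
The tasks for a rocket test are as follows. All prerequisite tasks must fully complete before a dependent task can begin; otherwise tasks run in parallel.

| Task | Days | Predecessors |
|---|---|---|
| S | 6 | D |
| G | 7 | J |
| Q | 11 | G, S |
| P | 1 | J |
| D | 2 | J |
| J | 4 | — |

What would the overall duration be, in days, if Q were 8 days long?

Critical path before the change: J→D→S→Q = 4+2+6+11 = 23 giving 23 days.
Q is on the critical path; changing it to 8 makes that path 20 days.
That remains the longest chain; total 20 days.

20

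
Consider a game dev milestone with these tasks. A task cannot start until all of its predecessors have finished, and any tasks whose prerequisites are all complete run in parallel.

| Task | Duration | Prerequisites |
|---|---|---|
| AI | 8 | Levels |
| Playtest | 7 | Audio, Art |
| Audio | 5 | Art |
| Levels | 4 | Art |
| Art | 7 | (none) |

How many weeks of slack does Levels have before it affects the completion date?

0

The longest chain is Art→Levels→AI = 7+4+8 = 19; overall finish 19 weeks.
Longest path through Levels: 19 weeks (earliest finish 11, latest finish 11).
So Levels can slip 11 − 11 = 0 weeks.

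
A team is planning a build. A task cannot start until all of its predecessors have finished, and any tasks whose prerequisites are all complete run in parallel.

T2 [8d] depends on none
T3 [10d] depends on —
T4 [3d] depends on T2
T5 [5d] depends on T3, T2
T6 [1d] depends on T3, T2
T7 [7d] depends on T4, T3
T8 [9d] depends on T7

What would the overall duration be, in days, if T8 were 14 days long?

32

As given, the longest chain is T2→T4→T7→T8 = 8+3+7+9 = 27, so the finish is 27 days.
Since T8 is critical, the +5 change carries straight to that chain (now 32 days).
The critical path is still T2→T4→T7→T8; finish is now 32 days.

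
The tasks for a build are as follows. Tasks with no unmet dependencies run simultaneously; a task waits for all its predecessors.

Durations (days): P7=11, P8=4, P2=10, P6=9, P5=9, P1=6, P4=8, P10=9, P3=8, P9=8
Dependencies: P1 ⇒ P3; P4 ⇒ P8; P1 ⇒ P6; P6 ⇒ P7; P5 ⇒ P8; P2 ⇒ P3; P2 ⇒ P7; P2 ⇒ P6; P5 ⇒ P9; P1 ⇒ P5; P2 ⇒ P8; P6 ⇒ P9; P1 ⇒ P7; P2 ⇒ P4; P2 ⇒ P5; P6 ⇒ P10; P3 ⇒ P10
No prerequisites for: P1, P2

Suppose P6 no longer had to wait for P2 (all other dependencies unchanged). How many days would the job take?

27

With the dependency in place, P2→P6→P7 = 10+9+11 = 30 sets the finish at 30 days.
Without P2→P6, P6's earliest start moves from 10 to 6.
The longest chain is now P2→P3→P10 = 10+8+9 = 27, so the job takes 27 days.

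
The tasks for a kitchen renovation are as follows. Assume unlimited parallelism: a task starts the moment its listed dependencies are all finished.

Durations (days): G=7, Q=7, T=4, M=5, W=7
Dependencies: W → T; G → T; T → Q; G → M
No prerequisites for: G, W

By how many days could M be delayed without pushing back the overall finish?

The longest chain is G→T→Q = 7+4+7 = 18; overall finish 18 days.
Longest path through M: 12 days (earliest finish 12, latest finish 18).
So M can slip 18 − 12 = 6 days.

6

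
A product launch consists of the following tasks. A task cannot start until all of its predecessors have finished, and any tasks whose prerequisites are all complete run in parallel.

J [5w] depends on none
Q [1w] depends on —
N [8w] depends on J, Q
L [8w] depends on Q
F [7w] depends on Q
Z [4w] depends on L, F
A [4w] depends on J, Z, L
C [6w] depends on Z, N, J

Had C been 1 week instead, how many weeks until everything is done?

Actual critical path: J→N→C = 5+8+6 = 19 ⇒ 19 weeks.
C is on the critical path; changing it to 1 makes that path 14 weeks.
The binding chain switches to Q→L→Z→A = 1+8+4+4 = 17; finish 17 weeks.

17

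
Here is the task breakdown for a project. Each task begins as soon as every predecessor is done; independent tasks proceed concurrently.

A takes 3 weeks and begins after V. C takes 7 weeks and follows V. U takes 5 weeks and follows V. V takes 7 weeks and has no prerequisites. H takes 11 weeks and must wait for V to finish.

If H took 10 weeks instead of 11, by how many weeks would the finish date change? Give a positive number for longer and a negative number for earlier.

Critical path before the change: V→H = 7+11 = 18 giving 18 weeks.
Since H is critical, the -1 change carries straight to that chain (now 17 weeks).
That remains the longest chain; total 17 weeks.
Change in finish: 17 − 18 = -1 weeks.

-1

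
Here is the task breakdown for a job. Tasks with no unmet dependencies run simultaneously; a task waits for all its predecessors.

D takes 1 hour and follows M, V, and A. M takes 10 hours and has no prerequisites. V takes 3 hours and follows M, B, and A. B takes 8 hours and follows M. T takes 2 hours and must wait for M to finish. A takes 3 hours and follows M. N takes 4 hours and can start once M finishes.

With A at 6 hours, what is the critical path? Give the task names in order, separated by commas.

The binding path is M→B→V→D = 10+8+3+1 = 22; finish at 22 hours.
A has 5 hours of float (longest path through it is 17).
That remains the longest chain; total 22 hours.

M, B, V, D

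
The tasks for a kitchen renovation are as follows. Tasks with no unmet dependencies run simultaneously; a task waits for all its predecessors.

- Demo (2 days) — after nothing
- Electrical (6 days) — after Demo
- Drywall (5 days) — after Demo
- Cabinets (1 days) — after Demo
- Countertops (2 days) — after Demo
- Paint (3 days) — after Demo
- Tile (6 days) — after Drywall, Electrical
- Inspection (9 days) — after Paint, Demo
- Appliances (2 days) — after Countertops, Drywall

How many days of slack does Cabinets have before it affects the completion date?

11

The longest chain is Demo→Electrical→Tile = 2+6+6 = 14; overall finish 14 days.
The longest chain containing Cabinets totals 3 days.
Float = 14 − 3 = 11.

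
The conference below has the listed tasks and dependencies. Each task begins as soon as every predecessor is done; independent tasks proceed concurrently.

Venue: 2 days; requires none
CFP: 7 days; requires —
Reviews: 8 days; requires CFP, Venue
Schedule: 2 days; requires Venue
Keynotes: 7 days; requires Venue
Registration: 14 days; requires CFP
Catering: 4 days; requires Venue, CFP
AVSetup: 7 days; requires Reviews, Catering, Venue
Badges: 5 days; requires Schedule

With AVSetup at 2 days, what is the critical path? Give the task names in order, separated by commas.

CFP, Registration

Baseline: CFP→Reviews→AVSetup = 7+8+7 = 22 → 22 days.
AVSetup is on the critical path; changing it to 2 makes that path 17 days.
New critical path: CFP→Registration = 7+14 = 21 ⇒ 21 days.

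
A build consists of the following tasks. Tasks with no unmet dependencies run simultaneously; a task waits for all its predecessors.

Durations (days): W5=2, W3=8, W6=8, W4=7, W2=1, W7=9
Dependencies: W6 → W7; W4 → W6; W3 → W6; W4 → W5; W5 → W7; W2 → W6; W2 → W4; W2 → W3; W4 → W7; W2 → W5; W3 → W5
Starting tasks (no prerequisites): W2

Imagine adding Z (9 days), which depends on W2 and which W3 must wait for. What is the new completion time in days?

35

Originally the project takes 26 days.
With Z inserted, W3 now waits for max(W2, Z).
New critical path: W2→Z→W3→W6→W7 = 1+9+8+8+9 = 35 ⇒ 35 days.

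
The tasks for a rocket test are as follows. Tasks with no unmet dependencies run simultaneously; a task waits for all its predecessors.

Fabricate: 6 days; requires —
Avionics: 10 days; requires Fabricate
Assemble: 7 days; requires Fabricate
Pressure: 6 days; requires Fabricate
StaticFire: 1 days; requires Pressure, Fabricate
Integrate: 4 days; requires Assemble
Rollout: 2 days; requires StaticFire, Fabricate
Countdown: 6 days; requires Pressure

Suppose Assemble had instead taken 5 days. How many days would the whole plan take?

18

Critical path before the change: Fabricate→Pressure→Countdown = 6+6+6 = 18 giving 18 days.
Assemble has 1 day of float (longest path through it is 17).
The critical path is still Fabricate→Pressure→Countdown; finish is now 18 days.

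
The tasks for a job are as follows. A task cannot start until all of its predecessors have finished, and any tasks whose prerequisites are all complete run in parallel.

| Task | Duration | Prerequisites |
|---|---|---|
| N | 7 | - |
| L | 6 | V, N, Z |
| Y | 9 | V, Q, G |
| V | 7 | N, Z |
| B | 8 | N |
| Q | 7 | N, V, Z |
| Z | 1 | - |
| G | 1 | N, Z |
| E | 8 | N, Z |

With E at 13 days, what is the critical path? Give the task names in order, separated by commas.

Actual critical path: N→V→Q→Y = 7+7+7+9 = 30 ⇒ 30 days.
E has 15 days of float (longest path through it is 15).
The critical path is still N→V→Q→Y; finish is now 30 days.

N, V, Q, Y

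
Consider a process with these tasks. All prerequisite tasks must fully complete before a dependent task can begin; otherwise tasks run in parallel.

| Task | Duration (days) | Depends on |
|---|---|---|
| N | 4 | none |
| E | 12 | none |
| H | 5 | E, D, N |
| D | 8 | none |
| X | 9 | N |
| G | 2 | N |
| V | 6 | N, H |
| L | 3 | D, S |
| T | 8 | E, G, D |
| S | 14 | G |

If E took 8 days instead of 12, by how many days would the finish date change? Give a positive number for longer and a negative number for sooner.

0

As given, the longest chain is E→H→V = 12+5+6 = 23, so the finish is 23 days.
E is on the critical path; changing it to 8 makes that path 19 days.
The binding chain switches to N→G→S→L = 4+2+14+3 = 23; finish 23 days.
Change in finish: 23 − 23 = +0 days.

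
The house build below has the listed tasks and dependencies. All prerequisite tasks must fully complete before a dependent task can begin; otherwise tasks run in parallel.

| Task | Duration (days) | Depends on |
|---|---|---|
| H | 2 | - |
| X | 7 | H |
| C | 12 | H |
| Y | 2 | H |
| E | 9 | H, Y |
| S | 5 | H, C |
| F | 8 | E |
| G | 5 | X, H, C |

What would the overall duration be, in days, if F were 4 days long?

19

Critical path before the change: H→Y→E→F = 2+2+9+8 = 21 giving 21 days.
F lies on that path, so at 4 days the path becomes 17 days.
New critical path: H→C→S = 2+12+5 = 19 ⇒ 19 days.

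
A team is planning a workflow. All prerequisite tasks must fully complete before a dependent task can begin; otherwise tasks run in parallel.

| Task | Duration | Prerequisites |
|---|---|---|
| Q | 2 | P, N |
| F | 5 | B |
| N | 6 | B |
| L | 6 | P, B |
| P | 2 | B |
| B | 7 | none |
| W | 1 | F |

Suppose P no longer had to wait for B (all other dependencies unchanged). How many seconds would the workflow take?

Before: longest chain B→P→L = 7+2+6 = 15, finish 15.
Without B→P, P's earliest start moves from 7 to 0.
New critical path: B→N→Q = 7+6+2 = 15 ⇒ 15 seconds.

15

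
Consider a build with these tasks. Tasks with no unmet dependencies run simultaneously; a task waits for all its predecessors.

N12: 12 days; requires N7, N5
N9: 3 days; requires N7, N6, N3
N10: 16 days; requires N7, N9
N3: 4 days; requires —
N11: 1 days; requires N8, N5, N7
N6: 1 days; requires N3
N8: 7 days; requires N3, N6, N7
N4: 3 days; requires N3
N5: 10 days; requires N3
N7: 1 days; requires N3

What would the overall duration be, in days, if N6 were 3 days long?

26

Actual critical path: N3→N5→N12 = 4+10+12 = 26 ⇒ 26 days.
N6 is off the critical path — its longest chain is 24 days, giving 2 of slack.
No other chain overtakes it, so the finish is 26 days.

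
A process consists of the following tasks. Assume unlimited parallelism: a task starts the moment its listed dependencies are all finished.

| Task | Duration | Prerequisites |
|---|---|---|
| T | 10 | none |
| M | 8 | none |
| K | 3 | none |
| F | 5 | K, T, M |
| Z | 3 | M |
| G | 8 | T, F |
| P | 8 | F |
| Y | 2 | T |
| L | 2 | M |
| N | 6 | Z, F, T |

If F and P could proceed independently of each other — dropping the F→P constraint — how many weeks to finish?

Before: longest chain T→F→G = 10+5+8 = 23, finish 23.
Without F→P, P's earliest start moves from 15 to 0.
The longest chain is now T→F→G = 10+5+8 = 23, so the project takes 23 weeks.

23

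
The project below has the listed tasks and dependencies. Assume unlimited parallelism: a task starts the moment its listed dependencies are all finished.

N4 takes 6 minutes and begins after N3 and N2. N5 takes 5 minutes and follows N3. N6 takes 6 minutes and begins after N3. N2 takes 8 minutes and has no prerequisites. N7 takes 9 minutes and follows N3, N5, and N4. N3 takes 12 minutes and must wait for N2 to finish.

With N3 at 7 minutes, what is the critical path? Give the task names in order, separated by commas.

N2, N3, N4, N7

As given, the longest chain is N2→N3→N4→N7 = 8+12+6+9 = 35, so the finish is 35 minutes.
N3 lies on that path, so at 7 minutes the path becomes 30 minutes.
The critical path is still N2→N3→N4→N7; finish is now 30 minutes.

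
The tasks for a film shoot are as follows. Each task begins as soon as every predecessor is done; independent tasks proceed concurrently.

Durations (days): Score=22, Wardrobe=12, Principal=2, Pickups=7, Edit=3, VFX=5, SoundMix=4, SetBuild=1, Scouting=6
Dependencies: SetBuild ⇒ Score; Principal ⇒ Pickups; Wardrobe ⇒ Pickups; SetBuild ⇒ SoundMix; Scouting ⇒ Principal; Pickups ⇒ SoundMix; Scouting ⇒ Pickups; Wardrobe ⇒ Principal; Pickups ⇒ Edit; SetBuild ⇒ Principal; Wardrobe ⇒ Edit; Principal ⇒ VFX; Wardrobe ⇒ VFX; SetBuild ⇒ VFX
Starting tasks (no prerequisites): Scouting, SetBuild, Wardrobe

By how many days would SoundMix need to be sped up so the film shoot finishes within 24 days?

Current finish: 25 days; target: 24.
SoundMix is on every critical path, so each day cut from SoundMix cuts the finish by one (this holds down to a finish of 24).
Need 25 − 24 = 1 day off SoundMix → SoundMix becomes 3 days, finish becomes 24.

1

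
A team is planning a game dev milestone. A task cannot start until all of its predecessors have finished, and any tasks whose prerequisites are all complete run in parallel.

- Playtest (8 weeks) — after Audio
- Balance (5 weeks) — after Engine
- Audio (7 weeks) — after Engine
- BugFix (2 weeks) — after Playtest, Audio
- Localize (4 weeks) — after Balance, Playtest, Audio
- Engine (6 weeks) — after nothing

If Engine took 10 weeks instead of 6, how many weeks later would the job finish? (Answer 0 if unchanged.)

Critical path before the change: Engine→Audio→Playtest→Localize = 6+7+8+4 = 25 giving 25 weeks.
Engine is on the critical path; changing it to 10 makes that path 29 weeks.
No other chain overtakes it, so the finish is 29 weeks.
Change in finish: 29 − 25 = +4 weeks.

4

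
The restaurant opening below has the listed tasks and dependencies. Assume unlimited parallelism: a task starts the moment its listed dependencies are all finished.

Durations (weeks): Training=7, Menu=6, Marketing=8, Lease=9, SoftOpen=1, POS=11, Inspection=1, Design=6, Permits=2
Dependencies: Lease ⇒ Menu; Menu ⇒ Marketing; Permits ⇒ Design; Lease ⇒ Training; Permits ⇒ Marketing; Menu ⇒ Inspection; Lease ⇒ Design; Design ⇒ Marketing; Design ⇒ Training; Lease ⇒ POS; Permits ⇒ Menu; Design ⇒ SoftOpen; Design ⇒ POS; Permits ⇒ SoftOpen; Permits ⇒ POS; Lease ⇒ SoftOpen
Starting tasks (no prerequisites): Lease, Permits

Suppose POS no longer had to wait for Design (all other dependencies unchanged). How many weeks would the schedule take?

23

Original critical path: Lease→Design→POS = 9+6+11 = 26 ⇒ 26 weeks.
Without Design→POS, POS's earliest start moves from 15 to 9.
The longest chain is now Lease→Design→Marketing = 9+6+8 = 23, so the schedule takes 23 weeks.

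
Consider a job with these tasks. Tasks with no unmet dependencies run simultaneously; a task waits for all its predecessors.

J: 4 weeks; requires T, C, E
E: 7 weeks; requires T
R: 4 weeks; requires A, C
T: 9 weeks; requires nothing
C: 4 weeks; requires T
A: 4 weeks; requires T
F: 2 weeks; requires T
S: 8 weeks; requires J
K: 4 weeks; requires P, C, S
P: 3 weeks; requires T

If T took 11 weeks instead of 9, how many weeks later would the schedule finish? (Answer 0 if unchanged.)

Baseline: T→E→J→S→K = 9+7+4+8+4 = 32 → 32 weeks.
T lies on that path, so at 11 weeks the path becomes 34 weeks.
That remains the longest chain; total 34 weeks.
Change in finish: 34 − 32 = +2 weeks.

2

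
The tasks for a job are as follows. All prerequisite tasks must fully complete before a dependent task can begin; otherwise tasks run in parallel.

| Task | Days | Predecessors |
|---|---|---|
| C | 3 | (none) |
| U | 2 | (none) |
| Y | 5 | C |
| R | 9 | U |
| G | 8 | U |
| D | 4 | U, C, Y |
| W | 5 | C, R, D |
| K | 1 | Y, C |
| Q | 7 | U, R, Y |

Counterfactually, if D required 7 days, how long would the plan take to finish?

20

Baseline: U→R→Q = 2+9+7 = 18 → 18 days.
D is off the critical path — its longest chain is 17 days, giving 1 of slack.
New critical path: C→Y→D→W = 3+5+7+5 = 20 ⇒ 20 days.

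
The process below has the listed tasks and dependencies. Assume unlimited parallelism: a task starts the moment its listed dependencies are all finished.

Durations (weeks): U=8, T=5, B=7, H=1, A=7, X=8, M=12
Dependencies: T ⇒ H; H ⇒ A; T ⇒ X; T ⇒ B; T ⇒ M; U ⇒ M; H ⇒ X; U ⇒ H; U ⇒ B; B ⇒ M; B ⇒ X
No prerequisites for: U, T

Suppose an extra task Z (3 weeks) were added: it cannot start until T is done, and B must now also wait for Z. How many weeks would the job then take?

27

Originally the job takes 27 weeks.
With Z inserted, B now waits for max(T, U, Z).
New critical path: U→B→M = 8+7+12 = 27 ⇒ 27 weeks.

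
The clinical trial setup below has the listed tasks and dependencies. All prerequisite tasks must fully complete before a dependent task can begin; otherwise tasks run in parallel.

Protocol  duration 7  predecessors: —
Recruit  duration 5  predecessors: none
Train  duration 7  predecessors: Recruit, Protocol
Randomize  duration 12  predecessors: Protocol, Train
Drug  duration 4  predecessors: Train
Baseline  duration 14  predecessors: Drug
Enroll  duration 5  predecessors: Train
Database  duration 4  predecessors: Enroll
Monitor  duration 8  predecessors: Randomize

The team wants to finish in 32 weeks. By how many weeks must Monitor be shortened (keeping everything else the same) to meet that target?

Current finish: 34 weeks; target: 32.
Monitor is on every critical path, so each week cut from Monitor cuts the finish by one (this holds down to a finish of 32).
Need 34 − 32 = 2 weeks off Monitor → Monitor becomes 6 weeks, finish becomes 32.

2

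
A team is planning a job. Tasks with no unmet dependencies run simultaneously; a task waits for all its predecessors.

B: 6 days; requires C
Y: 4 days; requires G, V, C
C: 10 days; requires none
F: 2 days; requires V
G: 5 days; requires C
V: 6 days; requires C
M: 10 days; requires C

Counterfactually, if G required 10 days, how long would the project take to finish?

24

Actual critical path: C→V→Y = 10+6+4 = 20 ⇒ 20 days.
G has 1 day of float (longest path through it is 19).
Now C→G→Y = 10+10+4 = 24 is longest, so the finish becomes 24 days.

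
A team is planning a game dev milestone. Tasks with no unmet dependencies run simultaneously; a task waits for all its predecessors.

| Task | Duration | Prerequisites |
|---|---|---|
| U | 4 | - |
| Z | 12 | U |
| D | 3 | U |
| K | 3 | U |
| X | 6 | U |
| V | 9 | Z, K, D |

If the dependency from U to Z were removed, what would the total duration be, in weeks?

21

Before: longest chain U→Z→V = 4+12+9 = 25, finish 25.
Without U→Z, Z's earliest start moves from 4 to 0.
After: Z→V = 12+9 = 21 → 21 weeks.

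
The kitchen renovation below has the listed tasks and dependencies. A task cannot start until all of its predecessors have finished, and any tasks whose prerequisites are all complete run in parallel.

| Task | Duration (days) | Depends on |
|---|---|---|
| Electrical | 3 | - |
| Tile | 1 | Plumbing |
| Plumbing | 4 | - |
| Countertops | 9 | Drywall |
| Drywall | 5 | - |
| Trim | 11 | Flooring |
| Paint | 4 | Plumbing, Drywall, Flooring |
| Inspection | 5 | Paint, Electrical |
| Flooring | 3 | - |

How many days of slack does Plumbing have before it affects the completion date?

The longest chain is Drywall→Countertops = 5+9 = 14; overall finish 14 days.
Plumbing finishes as early as 4 and must finish by 5.
So Plumbing can slip 5 − 4 = 1 day.

1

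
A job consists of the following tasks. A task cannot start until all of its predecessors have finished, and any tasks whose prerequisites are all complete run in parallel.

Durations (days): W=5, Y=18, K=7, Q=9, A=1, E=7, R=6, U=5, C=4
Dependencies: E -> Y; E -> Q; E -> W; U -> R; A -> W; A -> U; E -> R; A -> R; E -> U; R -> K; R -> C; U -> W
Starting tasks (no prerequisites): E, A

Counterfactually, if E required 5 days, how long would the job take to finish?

23

Baseline: E→U→R→K = 7+5+6+7 = 25 → 25 days.
Since E is critical, the -2 change carries straight to that chain (now 23 days).
No other chain overtakes it, so the finish is 23 days.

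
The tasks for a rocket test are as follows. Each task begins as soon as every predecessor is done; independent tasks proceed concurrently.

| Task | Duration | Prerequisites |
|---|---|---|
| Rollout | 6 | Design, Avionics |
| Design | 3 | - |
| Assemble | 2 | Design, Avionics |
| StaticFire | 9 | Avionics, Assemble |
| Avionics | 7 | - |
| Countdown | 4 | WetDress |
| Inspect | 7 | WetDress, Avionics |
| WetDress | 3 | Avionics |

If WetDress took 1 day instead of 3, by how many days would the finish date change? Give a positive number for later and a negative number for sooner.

0

Critical path before the change: Avionics→Assemble→StaticFire = 7+2+9 = 18 giving 18 days.
WetDress is off the critical path — its longest chain is 17 days, giving 1 of slack.
That remains the longest chain; total 18 days.
Change in finish: 18 − 18 = +0 days.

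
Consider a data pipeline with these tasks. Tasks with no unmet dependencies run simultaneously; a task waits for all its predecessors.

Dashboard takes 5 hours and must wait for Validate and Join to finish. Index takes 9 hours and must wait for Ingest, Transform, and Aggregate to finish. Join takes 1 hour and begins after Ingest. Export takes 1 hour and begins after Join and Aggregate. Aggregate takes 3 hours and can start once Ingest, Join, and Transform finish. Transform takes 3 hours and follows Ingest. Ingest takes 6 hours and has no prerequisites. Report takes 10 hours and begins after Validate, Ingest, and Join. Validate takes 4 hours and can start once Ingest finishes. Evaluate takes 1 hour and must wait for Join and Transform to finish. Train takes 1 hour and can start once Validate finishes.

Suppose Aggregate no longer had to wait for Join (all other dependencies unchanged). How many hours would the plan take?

21

With the dependency in place, Ingest→Transform→Aggregate→Index = 6+3+3+9 = 21 sets the finish at 21 hours.
Dropping Join→Aggregate doesn't change Aggregate's earliest start (9); another predecessor still binds.
The longest chain is now Ingest→Transform→Aggregate→Index = 6+3+3+9 = 21, so the plan takes 21 hours.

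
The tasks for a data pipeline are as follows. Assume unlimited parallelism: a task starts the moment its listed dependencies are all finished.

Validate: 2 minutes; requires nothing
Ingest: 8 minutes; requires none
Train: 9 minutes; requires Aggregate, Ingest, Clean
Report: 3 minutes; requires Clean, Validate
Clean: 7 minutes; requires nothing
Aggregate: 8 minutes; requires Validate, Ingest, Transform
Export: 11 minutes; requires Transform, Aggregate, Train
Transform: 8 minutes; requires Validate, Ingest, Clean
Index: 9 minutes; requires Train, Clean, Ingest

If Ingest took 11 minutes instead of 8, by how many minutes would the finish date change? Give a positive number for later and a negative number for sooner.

3

As given, the longest chain is Ingest→Transform→Aggregate→Train→Export = 8+8+8+9+11 = 44, so the finish is 44 minutes.
Ingest lies on that path, so at 11 minutes the path becomes 47 minutes.
The critical path is still Ingest→Transform→Aggregate→Train→Export; finish is now 47 minutes.
Change in finish: 47 − 44 = +3 minutes.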